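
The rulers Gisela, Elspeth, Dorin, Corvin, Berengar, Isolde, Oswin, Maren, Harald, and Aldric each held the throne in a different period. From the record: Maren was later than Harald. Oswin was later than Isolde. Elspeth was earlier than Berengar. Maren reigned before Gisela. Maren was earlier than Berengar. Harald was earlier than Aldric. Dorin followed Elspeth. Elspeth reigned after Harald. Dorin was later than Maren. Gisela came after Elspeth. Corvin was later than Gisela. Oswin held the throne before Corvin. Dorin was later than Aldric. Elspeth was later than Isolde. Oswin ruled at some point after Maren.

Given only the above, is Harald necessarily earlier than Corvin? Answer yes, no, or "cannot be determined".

Chain the constraints: Harald → Elspeth → Gisela → Corvin. Each link is directly stated, so Harald comes before Corvin.

yes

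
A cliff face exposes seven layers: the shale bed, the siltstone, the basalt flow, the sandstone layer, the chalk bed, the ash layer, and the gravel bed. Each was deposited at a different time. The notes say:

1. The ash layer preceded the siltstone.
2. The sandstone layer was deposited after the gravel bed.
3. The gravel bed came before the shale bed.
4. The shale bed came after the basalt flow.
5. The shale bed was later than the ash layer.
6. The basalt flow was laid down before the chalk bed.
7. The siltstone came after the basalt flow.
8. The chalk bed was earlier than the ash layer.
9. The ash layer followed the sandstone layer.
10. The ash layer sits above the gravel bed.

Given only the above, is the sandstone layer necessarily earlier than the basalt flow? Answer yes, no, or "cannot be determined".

No chain of stated constraints runs from the sandstone layer to the basalt flow, and none runs from the basalt flow to the sandstone layer either.
So the relative order of the sandstone layer and the basalt flow is not fixed by the given facts.

cannot be determined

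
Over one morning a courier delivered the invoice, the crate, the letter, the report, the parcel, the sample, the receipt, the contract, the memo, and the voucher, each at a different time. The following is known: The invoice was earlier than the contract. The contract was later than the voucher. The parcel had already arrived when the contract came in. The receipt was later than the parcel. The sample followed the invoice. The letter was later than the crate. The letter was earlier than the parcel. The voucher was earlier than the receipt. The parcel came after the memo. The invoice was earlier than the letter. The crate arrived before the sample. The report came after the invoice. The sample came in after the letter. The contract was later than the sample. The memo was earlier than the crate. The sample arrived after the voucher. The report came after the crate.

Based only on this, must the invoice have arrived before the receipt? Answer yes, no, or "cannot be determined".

Chain the constraints: the invoice → the letter → the parcel → the receipt. Each link is directly stated, so the invoice comes before the receipt.

yes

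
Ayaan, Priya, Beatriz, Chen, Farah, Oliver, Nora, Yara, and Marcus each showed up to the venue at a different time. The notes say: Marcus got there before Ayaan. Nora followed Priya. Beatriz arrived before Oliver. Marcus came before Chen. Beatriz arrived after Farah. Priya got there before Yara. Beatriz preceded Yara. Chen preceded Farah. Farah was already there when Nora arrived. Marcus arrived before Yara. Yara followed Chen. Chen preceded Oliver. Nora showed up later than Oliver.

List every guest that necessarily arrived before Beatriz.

Chen, Farah, Marcus

Directly stated before Beatriz: Farah.
Chen reaches Beatriz via Chen → Farah → Beatriz.
Marcus reaches Beatriz via Marcus → Chen → Farah → Beatriz.
No chain forces Oliver (or any of the others) ahead of Beatriz.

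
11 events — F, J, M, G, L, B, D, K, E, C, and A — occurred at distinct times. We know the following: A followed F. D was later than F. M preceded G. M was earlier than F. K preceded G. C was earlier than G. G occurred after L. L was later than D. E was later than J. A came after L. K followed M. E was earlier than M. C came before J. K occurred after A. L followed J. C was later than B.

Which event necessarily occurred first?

B has a chain of constraints placing it before every other event, so B must be first.

B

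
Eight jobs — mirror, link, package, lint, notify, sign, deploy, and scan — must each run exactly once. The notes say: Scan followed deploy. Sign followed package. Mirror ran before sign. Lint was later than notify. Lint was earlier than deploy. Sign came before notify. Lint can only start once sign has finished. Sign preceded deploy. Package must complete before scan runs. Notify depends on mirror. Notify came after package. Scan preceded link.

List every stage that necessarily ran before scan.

deploy, lint, mirror, notify, package, sign

Directly stated before scan: deploy and package.
Lint reaches scan via lint → deploy → scan.
Mirror reaches scan via mirror → sign → deploy → scan.
Notify reaches scan via notify → lint → deploy → scan.
Likewise sign reaches scan by chaining the stated constraints.
No chain forces link ahead of scan.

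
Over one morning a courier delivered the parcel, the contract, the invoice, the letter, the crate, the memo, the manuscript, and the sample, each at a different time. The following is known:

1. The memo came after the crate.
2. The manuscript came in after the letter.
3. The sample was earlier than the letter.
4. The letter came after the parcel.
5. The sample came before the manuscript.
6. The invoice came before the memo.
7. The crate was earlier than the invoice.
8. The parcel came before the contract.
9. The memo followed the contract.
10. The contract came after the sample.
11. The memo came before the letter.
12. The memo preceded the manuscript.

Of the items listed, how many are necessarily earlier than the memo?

Directly stated before the memo: the contract, the crate, and the invoice.
The parcel reaches the memo via the parcel → the contract → the memo.
The sample reaches the memo via the sample → the contract → the memo.
No chain forces the letter (or any of the others) ahead of the memo.
That's the contract, the crate, the invoice, the parcel, and the sample — 5 in all.

5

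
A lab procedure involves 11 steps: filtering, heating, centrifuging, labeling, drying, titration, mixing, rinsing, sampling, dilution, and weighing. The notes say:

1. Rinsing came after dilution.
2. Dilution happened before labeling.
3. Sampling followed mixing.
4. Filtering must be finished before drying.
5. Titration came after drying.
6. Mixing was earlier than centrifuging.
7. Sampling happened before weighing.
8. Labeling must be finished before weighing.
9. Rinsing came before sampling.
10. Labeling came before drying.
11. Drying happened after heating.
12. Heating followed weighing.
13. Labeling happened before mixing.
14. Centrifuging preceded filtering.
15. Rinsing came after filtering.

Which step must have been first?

dilution

Dilution has a chain of constraints placing it before every other step, so dilution must be first.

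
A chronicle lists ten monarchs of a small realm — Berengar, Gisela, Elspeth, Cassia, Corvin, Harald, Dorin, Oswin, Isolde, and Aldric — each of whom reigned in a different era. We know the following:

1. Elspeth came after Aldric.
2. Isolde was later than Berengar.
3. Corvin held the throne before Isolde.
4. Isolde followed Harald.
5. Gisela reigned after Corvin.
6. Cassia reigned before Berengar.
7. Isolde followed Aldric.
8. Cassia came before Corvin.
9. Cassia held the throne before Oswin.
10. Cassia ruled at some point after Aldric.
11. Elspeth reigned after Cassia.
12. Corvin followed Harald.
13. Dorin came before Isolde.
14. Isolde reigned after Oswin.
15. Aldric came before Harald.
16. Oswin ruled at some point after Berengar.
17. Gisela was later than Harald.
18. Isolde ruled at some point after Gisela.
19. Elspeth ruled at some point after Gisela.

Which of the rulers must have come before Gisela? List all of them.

Directly stated before Gisela: Corvin and Harald.
Aldric reaches Gisela via Aldric → Harald → Gisela.
Cassia reaches Gisela via Cassia → Corvin → Gisela.
No chain forces Elspeth (or any of the others) ahead of Gisela.

Aldric, Cassia, Corvin, Harald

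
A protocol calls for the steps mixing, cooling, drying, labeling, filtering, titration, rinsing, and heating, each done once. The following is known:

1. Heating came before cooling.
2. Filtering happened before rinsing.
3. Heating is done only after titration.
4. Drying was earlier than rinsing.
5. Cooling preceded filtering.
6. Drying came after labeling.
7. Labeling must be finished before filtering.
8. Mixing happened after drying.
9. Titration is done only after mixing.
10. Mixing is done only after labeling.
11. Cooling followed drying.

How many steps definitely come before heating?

4

Directly stated before heating: titration.
Drying reaches heating via drying → mixing → titration → heating.
Labeling reaches heating via labeling → mixing → titration → heating.
Mixing reaches heating via mixing → titration → heating.
No chain forces rinsing (or any of the others) ahead of heating.
That's drying, labeling, mixing, and titration — 4 in all.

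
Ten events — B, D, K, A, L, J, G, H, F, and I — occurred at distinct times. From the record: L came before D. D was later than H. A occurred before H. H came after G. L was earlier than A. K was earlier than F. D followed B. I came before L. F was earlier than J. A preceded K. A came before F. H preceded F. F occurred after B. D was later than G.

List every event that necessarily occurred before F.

A, B, G, H, I, K, L

Directly stated before F: A, B, H, and K.
G reaches F via G → H → F.
I reaches F via I → L → A → F.
L reaches F via L → A → F.
No chain forces D (or any of the others) ahead of F.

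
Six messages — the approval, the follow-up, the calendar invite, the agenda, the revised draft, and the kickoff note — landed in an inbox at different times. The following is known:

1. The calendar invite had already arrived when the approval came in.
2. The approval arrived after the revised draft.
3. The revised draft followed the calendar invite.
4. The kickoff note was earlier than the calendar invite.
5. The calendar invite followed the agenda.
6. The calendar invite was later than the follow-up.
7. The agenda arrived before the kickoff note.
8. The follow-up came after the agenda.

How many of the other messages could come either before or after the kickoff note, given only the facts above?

Forced before the kickoff note: the agenda; forced after the kickoff note: the approval, the calendar invite, and the revised draft.
That leaves the follow-up with no forced order relative to the kickoff note — 1.

1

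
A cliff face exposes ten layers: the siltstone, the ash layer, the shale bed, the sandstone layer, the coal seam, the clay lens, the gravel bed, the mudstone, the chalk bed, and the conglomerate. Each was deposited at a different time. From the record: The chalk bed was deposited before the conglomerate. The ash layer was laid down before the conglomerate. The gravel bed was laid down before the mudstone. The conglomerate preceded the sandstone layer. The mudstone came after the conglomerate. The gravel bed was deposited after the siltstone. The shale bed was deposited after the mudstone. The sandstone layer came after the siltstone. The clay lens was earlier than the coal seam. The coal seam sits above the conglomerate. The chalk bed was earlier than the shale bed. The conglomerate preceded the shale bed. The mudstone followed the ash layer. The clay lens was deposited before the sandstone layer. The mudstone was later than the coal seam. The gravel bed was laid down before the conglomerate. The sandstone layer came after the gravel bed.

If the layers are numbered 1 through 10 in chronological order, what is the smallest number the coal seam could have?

7

The ash layer, the chalk bed, the clay lens, the conglomerate, the gravel bed, and the siltstone must all come before the coal seam — 6 forced predecessors.
Nothing else is forced ahead of the coal seam, so its earliest slot is position 6 + 1 = 7.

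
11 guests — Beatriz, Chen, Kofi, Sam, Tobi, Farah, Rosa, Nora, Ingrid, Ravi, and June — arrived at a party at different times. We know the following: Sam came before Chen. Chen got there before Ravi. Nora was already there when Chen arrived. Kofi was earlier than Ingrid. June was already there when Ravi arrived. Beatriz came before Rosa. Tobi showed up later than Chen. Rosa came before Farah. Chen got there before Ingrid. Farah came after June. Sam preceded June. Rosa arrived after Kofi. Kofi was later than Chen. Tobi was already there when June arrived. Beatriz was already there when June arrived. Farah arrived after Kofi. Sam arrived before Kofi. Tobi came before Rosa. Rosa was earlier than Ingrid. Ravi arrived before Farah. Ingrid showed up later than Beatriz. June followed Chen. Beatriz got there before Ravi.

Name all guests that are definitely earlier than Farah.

Directly stated before Farah: June, Kofi, Ravi, and Rosa.
Beatriz reaches Farah via Beatriz → June → Farah.
Chen reaches Farah via Chen → Kofi → Farah.
Nora reaches Farah via Nora → Chen → Kofi → Farah.
Likewise Sam and Tobi each reach Farah by chaining the stated constraints.
No chain forces Ingrid ahead of Farah.

Beatriz, Chen, June, Kofi, Nora, Ravi, Rosa, Sam, Tobi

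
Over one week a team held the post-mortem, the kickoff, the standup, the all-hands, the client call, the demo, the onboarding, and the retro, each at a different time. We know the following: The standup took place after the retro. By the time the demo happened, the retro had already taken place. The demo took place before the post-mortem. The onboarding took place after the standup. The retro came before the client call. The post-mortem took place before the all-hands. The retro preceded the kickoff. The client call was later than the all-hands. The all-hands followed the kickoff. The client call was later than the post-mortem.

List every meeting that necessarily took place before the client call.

Directly stated before the client call: the all-hands, the post-mortem, and the retro.
The demo reaches the client call via the demo → the post-mortem → the client call.
The kickoff reaches the client call via the kickoff → the all-hands → the client call.
No chain forces the onboarding (or any of the others) ahead of the client call.

the all-hands, the demo, the kickoff, the post-mortem, the retro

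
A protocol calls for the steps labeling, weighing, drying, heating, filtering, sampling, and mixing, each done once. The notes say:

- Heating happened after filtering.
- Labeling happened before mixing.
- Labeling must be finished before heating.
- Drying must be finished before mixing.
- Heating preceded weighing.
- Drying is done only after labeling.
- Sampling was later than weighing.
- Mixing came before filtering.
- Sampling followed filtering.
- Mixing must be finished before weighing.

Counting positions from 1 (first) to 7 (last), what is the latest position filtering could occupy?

4

Filtering must come before heating, sampling, and weighing — 3 steps forced after it.
Everything else can be placed before filtering in some valid order, so filtering can sit as late as position 7 − 3 = 4.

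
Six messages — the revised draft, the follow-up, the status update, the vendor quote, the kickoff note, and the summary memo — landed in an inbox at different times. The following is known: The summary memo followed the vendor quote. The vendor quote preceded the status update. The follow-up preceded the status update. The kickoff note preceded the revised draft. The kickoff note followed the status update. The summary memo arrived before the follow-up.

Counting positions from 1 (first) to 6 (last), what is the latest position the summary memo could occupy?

The summary memo must come before the follow-up, the kickoff note, the revised draft, and the status update — 4 messages forced after it.
Everything else can be placed before the summary memo in some valid order, so the summary memo can sit as late as position 6 − 4 = 2.

2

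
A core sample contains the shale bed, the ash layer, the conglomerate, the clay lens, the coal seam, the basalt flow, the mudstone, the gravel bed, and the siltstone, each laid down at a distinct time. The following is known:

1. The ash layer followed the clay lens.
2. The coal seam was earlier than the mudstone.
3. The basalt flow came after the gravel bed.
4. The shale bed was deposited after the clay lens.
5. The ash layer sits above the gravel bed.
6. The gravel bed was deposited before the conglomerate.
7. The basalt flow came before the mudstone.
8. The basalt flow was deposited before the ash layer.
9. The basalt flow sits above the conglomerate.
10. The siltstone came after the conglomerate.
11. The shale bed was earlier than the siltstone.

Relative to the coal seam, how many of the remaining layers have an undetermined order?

Forced after the coal seam: the mudstone.
That leaves the ash layer, the basalt flow, the clay lens, the conglomerate, the gravel bed, the shale bed, and the siltstone with no forced order relative to the coal seam — 7.

7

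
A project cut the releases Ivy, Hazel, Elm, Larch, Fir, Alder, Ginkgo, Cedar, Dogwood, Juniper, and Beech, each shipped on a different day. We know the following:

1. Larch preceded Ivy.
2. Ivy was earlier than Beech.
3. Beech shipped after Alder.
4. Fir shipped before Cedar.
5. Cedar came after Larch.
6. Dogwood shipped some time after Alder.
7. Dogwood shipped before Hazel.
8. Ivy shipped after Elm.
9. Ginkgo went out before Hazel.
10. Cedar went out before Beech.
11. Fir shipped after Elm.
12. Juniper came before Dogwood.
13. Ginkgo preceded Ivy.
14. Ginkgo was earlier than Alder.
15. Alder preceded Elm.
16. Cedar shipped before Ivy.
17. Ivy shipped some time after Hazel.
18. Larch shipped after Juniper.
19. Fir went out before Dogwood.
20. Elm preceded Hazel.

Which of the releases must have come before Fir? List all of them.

Directly stated before Fir: Elm.
Alder reaches Fir via Alder → Elm → Fir.
Ginkgo reaches Fir via Ginkgo → Alder → Elm → Fir.

Alder, Elm, Ginkgo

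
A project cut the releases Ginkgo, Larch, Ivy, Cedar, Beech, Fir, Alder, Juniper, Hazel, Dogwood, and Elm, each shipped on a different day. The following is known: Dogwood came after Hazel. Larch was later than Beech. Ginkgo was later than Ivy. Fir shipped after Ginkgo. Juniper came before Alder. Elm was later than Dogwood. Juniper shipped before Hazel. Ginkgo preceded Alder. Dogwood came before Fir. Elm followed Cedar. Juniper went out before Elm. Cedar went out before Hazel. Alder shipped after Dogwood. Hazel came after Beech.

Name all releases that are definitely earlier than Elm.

Directly stated before Elm: Cedar, Dogwood, and Juniper.
Beech reaches Elm via Beech → Hazel → Dogwood → Elm.
Hazel reaches Elm via Hazel → Dogwood → Elm.

Beech, Cedar, Dogwood, Hazel, Juniper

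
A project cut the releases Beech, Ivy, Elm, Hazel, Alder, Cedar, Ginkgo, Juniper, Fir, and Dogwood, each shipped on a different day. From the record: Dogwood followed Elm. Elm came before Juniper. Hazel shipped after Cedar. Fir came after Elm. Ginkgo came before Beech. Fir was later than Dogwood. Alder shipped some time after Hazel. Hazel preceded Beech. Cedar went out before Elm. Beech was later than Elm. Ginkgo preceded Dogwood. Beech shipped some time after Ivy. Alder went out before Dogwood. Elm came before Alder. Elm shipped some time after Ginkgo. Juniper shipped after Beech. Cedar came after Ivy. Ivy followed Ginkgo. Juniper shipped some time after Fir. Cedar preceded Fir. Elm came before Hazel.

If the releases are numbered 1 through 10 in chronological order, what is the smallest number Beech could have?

Cedar, Elm, Ginkgo, Hazel, and Ivy must all come before Beech — 5 forced predecessors.
Nothing else is forced ahead of Beech, so its earliest slot is position 5 + 1 = 6.

6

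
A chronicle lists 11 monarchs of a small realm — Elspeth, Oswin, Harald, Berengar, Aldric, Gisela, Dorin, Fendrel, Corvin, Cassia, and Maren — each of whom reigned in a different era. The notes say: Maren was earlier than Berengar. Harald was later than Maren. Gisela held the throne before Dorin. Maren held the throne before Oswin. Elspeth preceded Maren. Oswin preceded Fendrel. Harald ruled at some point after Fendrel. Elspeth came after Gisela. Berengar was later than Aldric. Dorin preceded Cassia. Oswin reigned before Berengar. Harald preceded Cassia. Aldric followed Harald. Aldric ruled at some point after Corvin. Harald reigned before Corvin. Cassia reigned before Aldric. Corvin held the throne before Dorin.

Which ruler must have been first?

Gisela

Gisela has a chain of constraints placing them before every other ruler, so Gisela must be first.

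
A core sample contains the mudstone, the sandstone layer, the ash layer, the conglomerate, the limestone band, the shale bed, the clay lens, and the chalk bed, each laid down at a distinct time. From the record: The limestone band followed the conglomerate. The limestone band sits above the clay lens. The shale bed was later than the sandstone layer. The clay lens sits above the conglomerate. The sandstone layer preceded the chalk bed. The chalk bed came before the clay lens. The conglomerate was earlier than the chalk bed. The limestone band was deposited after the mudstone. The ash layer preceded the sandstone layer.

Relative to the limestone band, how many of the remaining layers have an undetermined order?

Forced before the limestone band: the ash layer, the chalk bed, the clay lens, the conglomerate, the mudstone, and the sandstone layer.
That leaves the shale bed with no forced order relative to the limestone band — 1.

1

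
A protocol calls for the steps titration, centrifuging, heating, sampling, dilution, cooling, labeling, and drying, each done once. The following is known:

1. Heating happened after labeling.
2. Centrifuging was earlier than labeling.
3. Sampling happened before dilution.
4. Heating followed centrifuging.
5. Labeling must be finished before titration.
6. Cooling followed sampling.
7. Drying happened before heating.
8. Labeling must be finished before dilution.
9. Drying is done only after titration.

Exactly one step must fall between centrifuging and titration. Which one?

labeling

Tracing the constraints gives centrifuging → labeling → titration, so labeling sits after centrifuging and before titration.
No other step is forced both after centrifuging and before titration.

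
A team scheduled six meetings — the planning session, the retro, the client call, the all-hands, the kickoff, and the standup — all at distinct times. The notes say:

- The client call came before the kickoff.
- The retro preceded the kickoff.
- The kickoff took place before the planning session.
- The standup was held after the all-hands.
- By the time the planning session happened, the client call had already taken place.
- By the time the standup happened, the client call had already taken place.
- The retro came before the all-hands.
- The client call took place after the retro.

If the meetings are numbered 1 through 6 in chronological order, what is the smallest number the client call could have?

2

The retro must come before the client call — 1 forced predecessor.
Nothing else is forced ahead of the client call, so its earliest slot is position 1 + 1 = 2.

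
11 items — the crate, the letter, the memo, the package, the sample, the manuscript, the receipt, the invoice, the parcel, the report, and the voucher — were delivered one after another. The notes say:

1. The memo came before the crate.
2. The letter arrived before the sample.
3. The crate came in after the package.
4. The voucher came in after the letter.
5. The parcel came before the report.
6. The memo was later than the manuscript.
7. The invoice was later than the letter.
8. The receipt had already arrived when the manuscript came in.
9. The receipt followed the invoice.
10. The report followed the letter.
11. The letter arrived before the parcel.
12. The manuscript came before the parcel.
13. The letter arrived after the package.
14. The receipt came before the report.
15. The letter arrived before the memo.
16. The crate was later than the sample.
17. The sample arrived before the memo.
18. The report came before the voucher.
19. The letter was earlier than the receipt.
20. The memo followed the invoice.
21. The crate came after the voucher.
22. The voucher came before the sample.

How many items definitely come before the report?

Directly stated before the report: the letter, the parcel, and the receipt.
The invoice reaches the report via the invoice → the receipt → the report.
The manuscript reaches the report via the manuscript → the parcel → the report.
The package reaches the report via the package → the letter → the report.
That's the invoice, the letter, the manuscript, the package, the parcel, and the receipt — 6 in all.

6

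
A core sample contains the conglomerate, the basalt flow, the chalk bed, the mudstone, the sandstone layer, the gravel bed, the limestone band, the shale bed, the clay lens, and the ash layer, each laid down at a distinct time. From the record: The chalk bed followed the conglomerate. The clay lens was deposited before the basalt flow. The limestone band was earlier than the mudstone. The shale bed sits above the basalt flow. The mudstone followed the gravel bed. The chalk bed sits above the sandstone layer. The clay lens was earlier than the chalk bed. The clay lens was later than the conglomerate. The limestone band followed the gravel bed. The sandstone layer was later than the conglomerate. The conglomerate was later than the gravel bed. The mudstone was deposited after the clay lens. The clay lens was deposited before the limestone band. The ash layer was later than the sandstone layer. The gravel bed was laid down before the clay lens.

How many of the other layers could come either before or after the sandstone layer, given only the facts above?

Forced before the sandstone layer: the conglomerate and the gravel bed; forced after the sandstone layer: the ash layer and the chalk bed.
That leaves the basalt flow, the clay lens, the limestone band, the mudstone, and the shale bed with no forced order relative to the sandstone layer — 5.

5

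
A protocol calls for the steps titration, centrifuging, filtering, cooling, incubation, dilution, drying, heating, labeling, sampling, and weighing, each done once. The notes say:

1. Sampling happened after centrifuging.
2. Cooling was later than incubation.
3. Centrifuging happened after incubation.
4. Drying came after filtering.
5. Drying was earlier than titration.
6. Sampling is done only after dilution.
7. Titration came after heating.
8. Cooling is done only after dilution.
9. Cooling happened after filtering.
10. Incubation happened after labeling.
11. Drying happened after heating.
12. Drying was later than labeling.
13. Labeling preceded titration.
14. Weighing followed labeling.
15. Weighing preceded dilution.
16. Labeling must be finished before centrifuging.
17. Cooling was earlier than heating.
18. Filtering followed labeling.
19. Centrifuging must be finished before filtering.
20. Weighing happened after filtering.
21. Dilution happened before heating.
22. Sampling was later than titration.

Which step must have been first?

labeling

Labeling has a chain of constraints placing it before every other step, so labeling must be first.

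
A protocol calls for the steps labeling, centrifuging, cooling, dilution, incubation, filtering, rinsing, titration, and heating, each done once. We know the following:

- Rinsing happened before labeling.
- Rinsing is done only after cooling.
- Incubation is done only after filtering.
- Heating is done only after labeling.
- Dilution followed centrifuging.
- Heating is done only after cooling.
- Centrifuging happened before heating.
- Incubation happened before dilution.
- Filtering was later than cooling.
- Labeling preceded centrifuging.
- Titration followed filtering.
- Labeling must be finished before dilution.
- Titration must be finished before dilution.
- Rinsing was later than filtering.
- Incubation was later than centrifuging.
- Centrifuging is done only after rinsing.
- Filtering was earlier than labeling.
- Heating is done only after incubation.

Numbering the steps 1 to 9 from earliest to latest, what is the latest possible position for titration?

8

Titration must come before dilution — 1 step forced after it.
Everything else can be placed before titration in some valid order, so titration can sit as late as position 9 − 1 = 8.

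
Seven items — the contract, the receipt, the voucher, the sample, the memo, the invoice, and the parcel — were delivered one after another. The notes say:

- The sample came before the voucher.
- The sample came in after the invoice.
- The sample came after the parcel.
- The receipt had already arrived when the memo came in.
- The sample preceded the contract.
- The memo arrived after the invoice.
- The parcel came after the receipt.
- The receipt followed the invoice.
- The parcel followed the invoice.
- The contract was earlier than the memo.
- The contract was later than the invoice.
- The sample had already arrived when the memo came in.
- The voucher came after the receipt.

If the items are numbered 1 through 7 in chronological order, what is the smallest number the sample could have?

The invoice, the parcel, and the receipt must all come before the sample — 3 forced predecessors.
Nothing else is forced ahead of the sample, so its earliest slot is position 3 + 1 = 4.

4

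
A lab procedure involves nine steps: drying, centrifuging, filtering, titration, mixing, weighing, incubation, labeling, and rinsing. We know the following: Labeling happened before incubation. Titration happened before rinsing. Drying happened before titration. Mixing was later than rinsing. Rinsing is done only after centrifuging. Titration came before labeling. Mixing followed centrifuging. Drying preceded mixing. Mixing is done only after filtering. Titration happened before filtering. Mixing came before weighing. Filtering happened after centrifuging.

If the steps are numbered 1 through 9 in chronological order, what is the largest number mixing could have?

8

Mixing must come before weighing — 1 step forced after it.
Everything else can be placed before mixing in some valid order, so mixing can sit as late as position 9 − 1 = 8.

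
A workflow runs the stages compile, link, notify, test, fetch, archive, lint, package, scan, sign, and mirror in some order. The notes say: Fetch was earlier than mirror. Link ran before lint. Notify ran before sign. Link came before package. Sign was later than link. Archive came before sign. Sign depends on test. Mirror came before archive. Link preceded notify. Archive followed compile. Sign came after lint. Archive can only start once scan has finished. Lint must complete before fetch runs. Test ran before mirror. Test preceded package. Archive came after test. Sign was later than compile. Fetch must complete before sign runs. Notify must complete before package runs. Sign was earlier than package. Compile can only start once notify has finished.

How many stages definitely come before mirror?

4

Directly stated before mirror: fetch and test.
Link reaches mirror via link → lint → fetch → mirror.
Lint reaches mirror via lint → fetch → mirror.
No chain forces sign (or any of the others) ahead of mirror.
That's fetch, link, lint, and test — 4 in all.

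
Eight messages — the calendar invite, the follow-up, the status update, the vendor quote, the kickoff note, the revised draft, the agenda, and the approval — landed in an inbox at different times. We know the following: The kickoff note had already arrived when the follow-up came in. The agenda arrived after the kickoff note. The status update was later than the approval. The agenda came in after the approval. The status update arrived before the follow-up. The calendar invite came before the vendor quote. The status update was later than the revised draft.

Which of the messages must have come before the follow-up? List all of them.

the approval, the kickoff note, the revised draft, the status update

Directly stated before the follow-up: the kickoff note and the status update.
The approval reaches the follow-up via the approval → the status update → the follow-up.
The revised draft reaches the follow-up via the revised draft → the status update → the follow-up.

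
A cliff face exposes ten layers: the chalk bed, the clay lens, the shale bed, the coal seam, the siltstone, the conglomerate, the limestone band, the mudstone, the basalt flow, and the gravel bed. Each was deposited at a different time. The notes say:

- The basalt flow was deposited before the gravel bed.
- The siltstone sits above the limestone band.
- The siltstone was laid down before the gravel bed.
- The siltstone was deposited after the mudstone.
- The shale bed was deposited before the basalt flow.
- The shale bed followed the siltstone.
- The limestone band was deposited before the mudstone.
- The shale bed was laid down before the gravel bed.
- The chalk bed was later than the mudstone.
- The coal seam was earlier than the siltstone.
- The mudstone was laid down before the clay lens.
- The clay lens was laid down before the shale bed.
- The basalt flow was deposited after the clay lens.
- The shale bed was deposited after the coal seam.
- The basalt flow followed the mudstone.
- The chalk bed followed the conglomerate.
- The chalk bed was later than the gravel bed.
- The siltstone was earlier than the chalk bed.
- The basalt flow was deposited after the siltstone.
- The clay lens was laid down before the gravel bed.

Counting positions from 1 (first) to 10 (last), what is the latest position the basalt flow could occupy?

The basalt flow must come before the chalk bed and the gravel bed — 2 layers forced after it.
Everything else can be placed before the basalt flow in some valid order, so the basalt flow can sit as late as position 10 − 2 = 8.

8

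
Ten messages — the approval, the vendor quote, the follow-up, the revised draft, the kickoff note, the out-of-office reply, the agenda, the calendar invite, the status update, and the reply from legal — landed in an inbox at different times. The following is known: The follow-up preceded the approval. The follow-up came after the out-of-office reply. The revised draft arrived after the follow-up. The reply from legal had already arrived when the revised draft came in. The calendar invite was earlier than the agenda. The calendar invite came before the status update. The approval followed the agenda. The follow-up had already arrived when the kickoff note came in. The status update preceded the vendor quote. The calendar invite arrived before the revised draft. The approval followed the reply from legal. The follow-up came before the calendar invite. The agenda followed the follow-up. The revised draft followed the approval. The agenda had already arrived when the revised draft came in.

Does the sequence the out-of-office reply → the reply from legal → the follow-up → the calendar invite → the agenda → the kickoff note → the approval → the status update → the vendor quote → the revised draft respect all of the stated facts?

Check each stated constraint against the proposed order — e.g. the follow-up is ahead of the revised draft; the reply from legal is ahead of the revised draft. Every pair is in the required order; nothing is violated.

yes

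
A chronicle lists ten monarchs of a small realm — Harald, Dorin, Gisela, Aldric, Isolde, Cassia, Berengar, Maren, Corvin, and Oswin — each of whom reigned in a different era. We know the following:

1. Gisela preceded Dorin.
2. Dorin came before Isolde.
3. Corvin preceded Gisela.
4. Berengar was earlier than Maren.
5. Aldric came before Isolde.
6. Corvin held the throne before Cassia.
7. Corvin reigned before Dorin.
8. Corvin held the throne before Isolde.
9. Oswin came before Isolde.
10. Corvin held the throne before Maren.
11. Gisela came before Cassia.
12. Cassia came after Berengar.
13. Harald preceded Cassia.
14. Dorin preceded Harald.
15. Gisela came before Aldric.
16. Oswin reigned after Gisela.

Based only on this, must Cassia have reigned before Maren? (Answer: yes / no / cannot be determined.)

No chain of stated constraints runs from Cassia to Maren, and none runs from Maren to Cassia either.
So the relative order of Cassia and Maren is not fixed by the given facts.

cannot be determined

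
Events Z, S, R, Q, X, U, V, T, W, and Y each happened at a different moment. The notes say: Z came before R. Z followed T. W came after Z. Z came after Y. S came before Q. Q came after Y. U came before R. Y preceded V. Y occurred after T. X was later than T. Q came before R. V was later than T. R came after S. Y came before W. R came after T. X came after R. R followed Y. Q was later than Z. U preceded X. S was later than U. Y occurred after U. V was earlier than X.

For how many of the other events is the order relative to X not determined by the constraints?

1

Forced before X: Q, R, S, T, U, V, Y, and Z.
That leaves W with no forced order relative to X — 1.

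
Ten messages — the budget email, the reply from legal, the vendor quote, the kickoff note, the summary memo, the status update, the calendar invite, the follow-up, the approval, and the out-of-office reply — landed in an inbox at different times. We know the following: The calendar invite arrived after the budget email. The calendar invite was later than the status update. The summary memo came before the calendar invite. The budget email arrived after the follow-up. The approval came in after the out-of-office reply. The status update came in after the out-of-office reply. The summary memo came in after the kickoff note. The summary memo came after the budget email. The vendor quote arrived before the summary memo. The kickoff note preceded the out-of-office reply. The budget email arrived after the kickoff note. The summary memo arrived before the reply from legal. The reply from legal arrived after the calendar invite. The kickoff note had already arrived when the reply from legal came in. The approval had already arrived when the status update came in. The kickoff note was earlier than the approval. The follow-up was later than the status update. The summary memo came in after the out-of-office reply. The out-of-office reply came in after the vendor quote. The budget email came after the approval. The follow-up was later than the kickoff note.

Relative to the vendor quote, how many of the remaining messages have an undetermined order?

1

Forced after the vendor quote: the approval, the budget email, the calendar invite, the follow-up, the out-of-office reply, the reply from legal, the status update, and the summary memo.
That leaves the kickoff note with no forced order relative to the vendor quote — 1.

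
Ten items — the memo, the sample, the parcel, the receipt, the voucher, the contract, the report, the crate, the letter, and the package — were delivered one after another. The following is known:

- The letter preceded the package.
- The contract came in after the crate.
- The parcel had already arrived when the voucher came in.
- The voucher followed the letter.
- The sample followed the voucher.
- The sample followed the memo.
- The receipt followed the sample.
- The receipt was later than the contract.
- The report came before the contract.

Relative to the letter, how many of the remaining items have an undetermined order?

5

Forced after the letter: the package, the receipt, the sample, and the voucher.
That leaves the contract, the crate, the memo, the parcel, and the report with no forced order relative to the letter — 5.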